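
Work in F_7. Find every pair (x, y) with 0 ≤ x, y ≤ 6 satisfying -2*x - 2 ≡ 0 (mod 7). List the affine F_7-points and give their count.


Affine F_7-points: {(6, 0), (6, 1), (6, 2), (6, 3), (6, 4), (6, 5), (6, 6)}; count = 7.

For each of the 49 pairs (x, y) ∈ F_7², evaluate f(x, y) mod 7. Record the zeros.
  x = 0: [0↦5, 1↦5, 2↦5, 3↦5, 4↦5, 5↦5, 6↦5]  zeros at y ∈ ∅
  x = 1: [0↦3, 1↦3, 2↦3, 3↦3, 4↦3, 5↦3, 6↦3]  zeros at y ∈ ∅
  x = 2: [0↦1, 1↦1, 2↦1, 3↦1, 4↦1, 5↦1, 6↦1]  zeros at y ∈ ∅
  x = 3: [0↦6, 1↦6, 2↦6, 3↦6, 4↦6, 5↦6, 6↦6]  zeros at y ∈ ∅
  x = 4: [0↦4, 1↦4, 2↦4, 3↦4, 4↦4, 5↦4, 6↦4]  zeros at y ∈ ∅
  x = 5: [0↦2, 1↦2, 2↦2, 3↦2, 4↦2, 5↦2, 6↦2]  zeros at y ∈ ∅
  x = 6: [0↦0, 1↦0, 2↦0, 3↦0, 4↦0, 5↦0, 6↦0]  zeros at y ∈ {0, 1, 2, 3, 4, 5, 6}
Collecting zeros: affine points = {(6, 0), (6, 1), (6, 2), (6, 3), (6, 4), (6, 5), (6, 6)}.
Total count |C(F_7)_aff| = 7.


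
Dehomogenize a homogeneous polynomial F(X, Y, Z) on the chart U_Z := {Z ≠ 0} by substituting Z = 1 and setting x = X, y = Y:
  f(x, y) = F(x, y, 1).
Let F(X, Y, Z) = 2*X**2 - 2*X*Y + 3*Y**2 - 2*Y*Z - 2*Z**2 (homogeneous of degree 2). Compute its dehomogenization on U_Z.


f(x, y) = 2*x**2 - 2*x*y + 3*y**2 - 2*y - 2

On U_Z we set Z = 1. Each monomial c·X^i·Y^j·Z^k in F becomes c·x^i·y^j·1^k = c·x^i·y^j.
Substituting Z = 1: F(X, Y, 1) = 2*x**2 - 2*x*y + 3*y**2 - 2*y - 2.
Note: deg(f) ≤ deg(F) = 2; strict inequality happens when F is divisible by Z (lost terms).


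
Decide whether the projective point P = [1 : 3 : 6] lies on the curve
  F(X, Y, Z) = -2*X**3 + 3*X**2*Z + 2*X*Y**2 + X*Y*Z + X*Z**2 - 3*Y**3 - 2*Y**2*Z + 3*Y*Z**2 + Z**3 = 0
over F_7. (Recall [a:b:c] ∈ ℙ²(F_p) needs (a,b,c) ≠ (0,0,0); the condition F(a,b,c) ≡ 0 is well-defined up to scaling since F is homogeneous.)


F(1,3,6) ≡ 5 (mod 7); P is NOT on the curve.

Evaluate F(1, 3, 6) term-by-term (mod 7).
  -2*X**3 ↦ -2·1·1·1 = -2
  3*X**2*Z ↦ 3·1·1·6 = 18
  2*X*Y**2 ↦ 2·1·9·1 = 18
  X*Y*Z ↦ 1·1·3·6 = 18
  X*Z**2 ↦ 1·1·1·36 = 36
  -3*Y**3 ↦ -3·1·27·1 = -81
  -2*Y**2*Z ↦ -2·1·9·6 = -108
  3*Y*Z**2 ↦ 3·1·3·36 = 324
  Z**3 ↦ 1·1·1·216 = 216
Sum: F(1, 3, 6) = (-2) + (18) + (18) + (18) + (36) + (-81) + (-108) + (324) + (216) = 439.
Reducing mod 7: 439 ≡ 5 (mod 7).
Since F(a, b, c) ≡ 5 ≠ 0 (mod 7), P does NOT lie on the curve.


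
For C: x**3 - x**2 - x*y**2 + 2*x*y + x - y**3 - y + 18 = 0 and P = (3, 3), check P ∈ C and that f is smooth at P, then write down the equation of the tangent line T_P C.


Tangent line at P: 19*x - 40*y + 63 = 0.

Step 1: f(3, 3) = 0, so P lies on C.
Step 2: partial derivatives
  f_x(x, y) = 3*x**2 - 2*x - y**2 + 2*y + 1, f_y(x, y) = -2*x*y + 2*x - 3*y**2 - 1.
  f_x(P) = 19, f_y(P) = -40 (gradient nonzero, so P is smooth).
Step 3: tangent line at P: 19·(x − 3) + -40·(y − 3) = 0.
Expanding: 19*x - 40*y + 63 = 0.


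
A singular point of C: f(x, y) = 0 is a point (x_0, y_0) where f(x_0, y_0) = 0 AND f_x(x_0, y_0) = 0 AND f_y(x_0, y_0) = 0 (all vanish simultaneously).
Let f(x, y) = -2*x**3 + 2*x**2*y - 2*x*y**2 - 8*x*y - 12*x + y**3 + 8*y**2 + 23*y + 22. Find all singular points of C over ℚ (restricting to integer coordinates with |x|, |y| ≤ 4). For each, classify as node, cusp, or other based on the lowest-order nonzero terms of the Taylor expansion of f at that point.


Singular points: {(-1, -3)}; classification: cusp.

Compute partial derivatives:
  f_x = -6*x**2 + 4*x*y - 2*y**2 - 8*y - 12.
  f_y = 2*x**2 - 4*x*y - 8*x + 3*y**2 + 16*y + 23.
Scan x_0 ∈ {−4, ..., 4}. For each x_0, f_y(x_0, y) is a polynomial in y; find its integer roots y ∈ {−4, ..., 4}, then test f_x and f at those candidates.
  x = -4: f_y(-4, y) = 3*y**2 + 32*y + 87; no integer root y with |y| ≤ 4.
  x = -3: f_y(-3, y) = 3*y**2 + 28*y + 65; no integer root y with |y| ≤ 4.
  x = -2: f_y(-2, y) = 3*y**2 + 24*y + 47; no integer root y with |y| ≤ 4.
  x = -1: f_y(-1, y) = 3*y**2 + 20*y + 33; vanishes at y ∈ {-3}. (-1, -3): f_x = 0, f = 0 — SINGULAR.
  x = 0: f_y(0, y) = 3*y**2 + 16*y + 23; no integer root y with |y| ≤ 4.
  x = 1: f_y(1, y) = 3*y**2 + 12*y + 17; no integer root y with |y| ≤ 4.
  x = 2: f_y(2, y) = 3*y**2 + 8*y + 15; no integer root y with |y| ≤ 4.
  x = 3: f_y(3, y) = 3*y**2 + 4*y + 17; no integer root y with |y| ≤ 4.
  x = 4: f_y(4, y) = 3*y**2 + 23; no integer root y with |y| ≤ 4.
Only singular point on the grid: (-1, -3).
Classify: substitute x = -1 + u, y = -3 + v and expand: f = -2*u**3 + 2*u**2*v - 2*u*v**2 + v**3 + v**2.
No constant or linear terms (consistent with a singular point). Quadratic part: v**2. Cubic part: -2*u**3 + 2*u**2*v - 2*u*v**2 + v**3.
The quadratic part v**2 is a perfect square, so there is a single (double) tangent line v = 0, i.e. y = -3. Restricting the cubic part to that line (v = 0) leaves -2*u**3 ≠ 0, so f is not divisible by v and the branch is v² ≈ 2*u**3 to lowest order — this is a cusp.
Classification: cusp.


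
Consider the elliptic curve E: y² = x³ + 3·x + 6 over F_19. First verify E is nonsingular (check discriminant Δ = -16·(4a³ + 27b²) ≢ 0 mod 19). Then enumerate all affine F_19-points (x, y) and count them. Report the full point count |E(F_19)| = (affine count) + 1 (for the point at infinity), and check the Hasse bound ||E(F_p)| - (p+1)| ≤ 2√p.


Affine points = {(0, 5), (0, 14), (2, 1), (2, 18), (3, 2), (3, 17), (4, 5), (4, 14), (7, 3), (7, 16), (13, 0), (15, 5), (15, 14), (17, 7), (17, 12)}; affine count = 15; |E(F_19)| = 16.

Discriminant check: Δ ∝ 4a³ + 27b² = 4·3³ + 27·6² = 4·27 + 27·36 ≡ 16 (mod 19). Nonzero ⇒ E is nonsingular.
For each x ∈ F_19, compute rhs = x³ + 3·x + 6 mod 19, then count y ∈ F_19 with y² ≡ rhs.
  x = 0: rhs = 6, matching y values: 5, 14 (2 points).
  x = 1: rhs = 10, matching y values: none (0 points).
  x = 2: rhs = 1, matching y values: 1, 18 (2 points).
  x = 3: rhs = 4, matching y values: 2, 17 (2 points).
  x = 4: rhs = 6, matching y values: 5, 14 (2 points).
  x = 5: rhs = 13, matching y values: none (0 points).
  x = 6: rhs = 12, matching y values: none (0 points).
  x = 7: rhs = 9, matching y values: 3, 16 (2 points).
  x = 8: rhs = 10, matching y values: none (0 points).
  x = 9: rhs = 2, matching y values: none (0 points).
  x = 10: rhs = 10, matching y values: none (0 points).
  x = 11: rhs = 2, matching y values: none (0 points).
  x = 12: rhs = 3, matching y values: none (0 points).
  x = 13: rhs = 0, matching y values: 0 (1 points).
  x = 14: rhs = 18, matching y values: none (0 points).
  x = 15: rhs = 6, matching y values: 5, 14 (2 points).
  x = 16: rhs = 8, matching y values: none (0 points).
  x = 17: rhs = 11, matching y values: 7, 12 (2 points).
  x = 18: rhs = 2, matching y values: none (0 points).
Total affine count: 15.
Full point count |E(F_19)| = 15 + 1 = 16.
Hasse bound: |16 − (19+1)| = |-4| = 4 ≤ 2√19 ≈ 8.7178 ✓.


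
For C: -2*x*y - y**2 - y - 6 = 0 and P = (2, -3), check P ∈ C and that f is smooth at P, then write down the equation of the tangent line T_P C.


Tangent line at P: 6*x + y - 9 = 0.

Step 1: f(2, -3) = 0, so P lies on C.
Step 2: partial derivatives
  f_x(x, y) = -2*y, f_y(x, y) = -2*x - 2*y - 1.
  f_x(P) = 6, f_y(P) = 1 (gradient nonzero, so P is smooth).
Step 3: tangent line at P: 6·(x − 2) + 1·(y − -3) = 0.
Expanding: 6*x + y - 9 = 0.


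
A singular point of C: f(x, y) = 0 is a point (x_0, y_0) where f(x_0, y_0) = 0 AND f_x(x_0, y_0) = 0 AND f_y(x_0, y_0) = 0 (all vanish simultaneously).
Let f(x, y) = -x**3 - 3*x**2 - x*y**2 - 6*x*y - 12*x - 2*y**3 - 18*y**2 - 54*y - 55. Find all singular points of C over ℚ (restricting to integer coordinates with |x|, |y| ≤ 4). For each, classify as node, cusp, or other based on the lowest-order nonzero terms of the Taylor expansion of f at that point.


Singular points: {(-1, -3)}; classification: cusp.

Compute partial derivatives:
  f_x = -3*x**2 - 6*x - y**2 - 6*y - 12.
  f_y = -2*x*y - 6*x - 6*y**2 - 36*y - 54.
Scan x_0 ∈ {−4, ..., 4}. For each x_0, f_y(x_0, y) is a polynomial in y; find its integer roots y ∈ {−4, ..., 4}, then test f_x and f at those candidates.
  x = -4: f_y(-4, y) = -6*y**2 - 28*y - 30; vanishes at y ∈ {-3}. (-4, -3): f_x = -27 ≠ 0.
  x = -3: f_y(-3, y) = -6*y**2 - 30*y - 36; vanishes at y ∈ {-3, -2}. (-3, -3): f_x = -12 ≠ 0; (-3, -2): f_x = -13 ≠ 0.
  x = -2: f_y(-2, y) = -6*y**2 - 32*y - 42; vanishes at y ∈ {-3}. (-2, -3): f_x = -3 ≠ 0.
  x = -1: f_y(-1, y) = -6*y**2 - 34*y - 48; vanishes at y ∈ {-3}. (-1, -3): f_x = 0, f = 0 — SINGULAR.
  x = 0: f_y(0, y) = -6*y**2 - 36*y - 54; vanishes at y ∈ {-3}. (0, -3): f_x = -3 ≠ 0.
  x = 1: f_y(1, y) = -6*y**2 - 38*y - 60; vanishes at y ∈ {-3}. (1, -3): f_x = -12 ≠ 0.
  x = 2: f_y(2, y) = -6*y**2 - 40*y - 66; vanishes at y ∈ {-3}. (2, -3): f_x = -27 ≠ 0.
  x = 3: f_y(3, y) = -6*y**2 - 42*y - 72; vanishes at y ∈ {-4, -3}. (3, -4): f_x = -49 ≠ 0; (3, -3): f_x = -48 ≠ 0.
  x = 4: f_y(4, y) = -6*y**2 - 44*y - 78; vanishes at y ∈ {-3}. (4, -3): f_x = -75 ≠ 0.
Only singular point on the grid: (-1, -3).
Classify: substitute x = -1 + u, y = -3 + v and expand: f = -u**3 - u*v**2 - 2*v**3 + v**2.
No constant or linear terms (consistent with a singular point). Quadratic part: v**2. Cubic part: -u**3 - u*v**2 - 2*v**3.
The quadratic part v**2 is a perfect square, so there is a single (double) tangent line v = 0, i.e. y = -3. Restricting the cubic part to that line (v = 0) leaves -u**3 ≠ 0, so f is not divisible by v and the branch is v² ≈ u**3 to lowest order — this is a cusp.
Classification: cusp.


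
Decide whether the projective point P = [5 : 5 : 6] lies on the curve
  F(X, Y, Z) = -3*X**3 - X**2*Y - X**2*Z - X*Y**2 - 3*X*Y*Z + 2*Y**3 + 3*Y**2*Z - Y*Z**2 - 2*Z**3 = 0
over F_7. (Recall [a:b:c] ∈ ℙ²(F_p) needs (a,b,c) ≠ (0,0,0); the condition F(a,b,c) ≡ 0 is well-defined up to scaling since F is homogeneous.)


F(5,5,6) ≡ 4 (mod 7); P is NOT on the curve.

Evaluate F(5, 5, 6) term-by-term (mod 7).
  -3*X**3 ↦ -3·125·1·1 = -375
  -X**2*Y ↦ -1·25·5·1 = -125
  -X**2*Z ↦ -1·25·1·6 = -150
  -X*Y**2 ↦ -1·5·25·1 = -125
  -3*X*Y*Z ↦ -3·5·5·6 = -450
  2*Y**3 ↦ 2·1·125·1 = 250
  3*Y**2*Z ↦ 3·1·25·6 = 450
  -Y*Z**2 ↦ -1·1·5·36 = -180
  -2*Z**3 ↦ -2·1·1·216 = -432
Sum: F(5, 5, 6) = (-375) + (-125) + (-150) + (-125) + (-450) + (250) + (450) + (-180) + (-432) = -1137.
Reducing mod 7: -1137 ≡ 4 (mod 7).
Since F(a, b, c) ≡ 4 ≠ 0 (mod 7), P does NOT lie on the curve.


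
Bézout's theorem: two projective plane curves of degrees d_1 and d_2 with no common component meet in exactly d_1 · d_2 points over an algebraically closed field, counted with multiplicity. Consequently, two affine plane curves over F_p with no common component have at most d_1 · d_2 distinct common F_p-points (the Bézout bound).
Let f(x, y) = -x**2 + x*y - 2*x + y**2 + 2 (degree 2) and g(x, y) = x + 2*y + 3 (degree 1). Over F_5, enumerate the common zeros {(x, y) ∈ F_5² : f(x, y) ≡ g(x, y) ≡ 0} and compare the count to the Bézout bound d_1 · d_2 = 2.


Common zeros: {(4, 4)}; count = 1; Bézout bound = 2.

deg(f) = 2, deg(g) = 1, so Bézout bound = 2.
Scan x ∈ F_5. For each x, list the y ∈ F_5 with f(x, y) ≡ 0 and those with g(x, y) ≡ 0 (mod 5); the common zeros in that column are the intersection.
  x = 0: f ≡ 0 at y ∈ ∅; g ≡ 0 at y ∈ {1}; common: ∅.
  x = 1: f ≡ 0 at y ∈ {2}; g ≡ 0 at y ∈ {3}; common: ∅.
  x = 2: f ≡ 0 at y ∈ ∅; g ≡ 0 at y ∈ {0}; common: ∅.
  x = 3: f ≡ 0 at y ∈ {3, 4}; g ≡ 0 at y ∈ {2}; common: ∅.
  x = 4: f ≡ 0 at y ∈ {2, 4}; g ≡ 0 at y ∈ {4}; common: {4}.
Collecting: common zeros = {(4, 4)}, so the count is 1.
Comparison with the Bézout bound: 1 ≤ 2 = deg(f)·deg(g), as expected for curves with no common component (the affine F_5-count falls short of the bound because intersections may lie at infinity, over extension fields, or carry multiplicity).


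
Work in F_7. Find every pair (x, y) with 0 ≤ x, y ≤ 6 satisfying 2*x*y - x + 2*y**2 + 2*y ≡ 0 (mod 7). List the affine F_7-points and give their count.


Affine F_7-points: {(0, 0), (0, 6), (3, 1), (3, 2), (5, 3), (5, 5)}; count = 6.

For each of the 49 pairs (x, y) ∈ F_7², evaluate f(x, y) mod 7. Record the zeros.
  x = 0: [0↦0, 1↦4, 2↦5, 3↦3, 4↦5, 5↦4, 6↦0]  zeros at y ∈ {0, 6}
  x = 1: [0↦6, 1↦5, 2↦1, 3↦1, 4↦5, 5↦6, 6↦4]  zeros at y ∈ ∅
  x = 2: [0↦5, 1↦6, 2↦4, 3↦6, 4↦5, 5↦1, 6↦1]  zeros at y ∈ ∅
  x = 3: [0↦4, 1↦0, 2↦0, 3↦4, 4↦5, 5↦3, 6↦5]  zeros at y ∈ {1, 2}
  x = 4: [0↦3, 1↦1, 2↦3, 3↦2, 4↦5, 5↦5, 6↦2]  zeros at y ∈ ∅
  x = 5: [0↦2, 1↦2, 2↦6, 3↦0, 4↦5, 5↦0, 6↦6]  zeros at y ∈ {3, 5}
  x = 6: [0↦1, 1↦3, 2↦2, 3↦5, 4↦5, 5↦2, 6↦3]  zeros at y ∈ ∅
Collecting zeros: affine points = {(0, 0), (0, 6), (3, 1), (3, 2), (5, 3), (5, 5)}.
Total count |C(F_7)_aff| = 6.


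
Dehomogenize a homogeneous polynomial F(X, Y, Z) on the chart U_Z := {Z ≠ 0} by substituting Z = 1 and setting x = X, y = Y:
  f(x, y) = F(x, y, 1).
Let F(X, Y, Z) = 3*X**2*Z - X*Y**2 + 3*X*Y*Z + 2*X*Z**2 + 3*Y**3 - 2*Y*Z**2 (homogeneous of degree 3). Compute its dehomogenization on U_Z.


f(x, y) = 3*x**2 - x*y**2 + 3*x*y + 2*x + 3*y**3 - 2*y

On U_Z we set Z = 1. Each monomial c·X^i·Y^j·Z^k in F becomes c·x^i·y^j·1^k = c·x^i·y^j.
Substituting Z = 1: F(X, Y, 1) = 3*x**2 - x*y**2 + 3*x*y + 2*x + 3*y**3 - 2*y.
Note: deg(f) ≤ deg(F) = 3; strict inequality happens when F is divisible by Z (lost terms).


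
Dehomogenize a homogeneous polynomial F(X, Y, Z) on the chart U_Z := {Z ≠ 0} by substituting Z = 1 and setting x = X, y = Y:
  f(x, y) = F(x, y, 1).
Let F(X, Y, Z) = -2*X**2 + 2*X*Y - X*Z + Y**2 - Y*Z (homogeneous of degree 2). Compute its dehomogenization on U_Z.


f(x, y) = -2*x**2 + 2*x*y - x + y**2 - y

On U_Z we set Z = 1. Each monomial c·X^i·Y^j·Z^k in F becomes c·x^i·y^j·1^k = c·x^i·y^j.
Substituting Z = 1: F(X, Y, 1) = -2*x**2 + 2*x*y - x + y**2 - y.
Note: deg(f) ≤ deg(F) = 2; strict inequality happens when F is divisible by Z (lost terms).


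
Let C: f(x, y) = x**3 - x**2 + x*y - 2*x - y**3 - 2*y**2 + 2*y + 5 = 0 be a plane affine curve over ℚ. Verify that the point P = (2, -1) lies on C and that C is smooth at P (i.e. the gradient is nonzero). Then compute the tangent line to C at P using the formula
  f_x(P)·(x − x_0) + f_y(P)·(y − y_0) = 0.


Tangent line at P: 5*x + 5*y - 5 = 0.

Step 1: f(2, -1) = 0, so P lies on C.
Step 2: partial derivatives
  f_x(x, y) = 3*x**2 - 2*x + y - 2, f_y(x, y) = x - 3*y**2 - 4*y + 2.
  f_x(P) = 5, f_y(P) = 5 (gradient nonzero, so P is smooth).
Step 3: tangent line at P: 5·(x − 2) + 5·(y − -1) = 0.
Expanding: 5*x + 5*y - 5 = 0.


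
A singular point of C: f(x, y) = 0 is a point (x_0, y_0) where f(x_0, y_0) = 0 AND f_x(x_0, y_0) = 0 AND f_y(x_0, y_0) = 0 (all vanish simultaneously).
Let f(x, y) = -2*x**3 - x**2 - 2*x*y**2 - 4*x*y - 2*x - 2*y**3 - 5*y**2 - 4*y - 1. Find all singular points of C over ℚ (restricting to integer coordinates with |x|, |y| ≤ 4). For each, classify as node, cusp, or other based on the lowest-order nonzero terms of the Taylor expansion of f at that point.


Singular points: {(0, -1)}; classification: node.

Compute partial derivatives:
  f_x = -6*x**2 - 2*x - 2*y**2 - 4*y - 2.
  f_y = -4*x*y - 4*x - 6*y**2 - 10*y - 4.
Scan x_0 ∈ {−4, ..., 4}. For each x_0, f_y(x_0, y) is a polynomial in y; find its integer roots y ∈ {−4, ..., 4}, then test f_x and f at those candidates.
  x = -4: f_y(-4, y) = -6*y**2 + 6*y + 12; vanishes at y ∈ {-1, 2}. (-4, -1): f_x = -88 ≠ 0; (-4, 2): f_x = -106 ≠ 0.
  x = -3: f_y(-3, y) = -6*y**2 + 2*y + 8; vanishes at y ∈ {-1}. (-3, -1): f_x = -48 ≠ 0.
  x = -2: f_y(-2, y) = -6*y**2 - 2*y + 4; vanishes at y ∈ {-1}. (-2, -1): f_x = -20 ≠ 0.
  x = -1: f_y(-1, y) = -6*y**2 - 6*y; vanishes at y ∈ {-1, 0}. (-1, -1): f_x = -4 ≠ 0; (-1, 0): f_x = -6 ≠ 0.
  x = 0: f_y(0, y) = -6*y**2 - 10*y - 4; vanishes at y ∈ {-1}. (0, -1): f_x = 0, f = 0 — SINGULAR.
  x = 1: f_y(1, y) = -6*y**2 - 14*y - 8; vanishes at y ∈ {-1}. (1, -1): f_x = -8 ≠ 0.
  x = 2: f_y(2, y) = -6*y**2 - 18*y - 12; vanishes at y ∈ {-2, -1}. (2, -2): f_x = -30 ≠ 0; (2, -1): f_x = -28 ≠ 0.
  x = 3: f_y(3, y) = -6*y**2 - 22*y - 16; vanishes at y ∈ {-1}. (3, -1): f_x = -60 ≠ 0.
  x = 4: f_y(4, y) = -6*y**2 - 26*y - 20; vanishes at y ∈ {-1}. (4, -1): f_x = -104 ≠ 0.
Only singular point on the grid: (0, -1).
Classify: substitute x = 0 + u, y = -1 + v and expand: f = -2*u**3 - u**2 - 2*u*v**2 - 2*v**3 + v**2.
No constant or linear terms (consistent with a singular point). Quadratic part: -u**2 + v**2. Cubic part: -2*u**3 - 2*u*v**2 - 2*v**3.
The quadratic part v**2 - u**2 = (v − u)(v + u) splits into two distinct linear factors, so there are two distinct tangent lines y − -1 = ±(x − 0) — this is a node (ordinary double point).
Classification: node.


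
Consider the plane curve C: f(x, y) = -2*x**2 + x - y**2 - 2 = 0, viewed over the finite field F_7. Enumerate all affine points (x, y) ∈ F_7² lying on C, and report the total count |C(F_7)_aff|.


Affine F_7-points: {(1, 2), (1, 5), (3, 2), (3, 5), (5, 3), (5, 4), (6, 3), (6, 4)}; count = 8.

For each of the 49 pairs (x, y) ∈ F_7², evaluate f(x, y) mod 7. Record the zeros.
  x = 0: [0↦5, 1↦4, 2↦1, 3↦3, 4↦3, 5↦1, 6↦4]  zeros at y ∈ ∅
  x = 1: [0↦4, 1↦3, 2↦0, 3↦2, 4↦2, 5↦0, 6↦3]  zeros at y ∈ {2, 5}
  x = 2: [0↦6, 1↦5, 2↦2, 3↦4, 4↦4, 5↦2, 6↦5]  zeros at y ∈ ∅
  x = 3: [0↦4, 1↦3, 2↦0, 3↦2, 4↦2, 5↦0, 6↦3]  zeros at y ∈ {2, 5}
  x = 4: [0↦5, 1↦4, 2↦1, 3↦3, 4↦3, 5↦1, 6↦4]  zeros at y ∈ ∅
  x = 5: [0↦2, 1↦1, 2↦5, 3↦0, 4↦0, 5↦5, 6↦1]  zeros at y ∈ {3, 4}
  x = 6: [0↦2, 1↦1, 2↦5, 3↦0, 4↦0, 5↦5, 6↦1]  zeros at y ∈ {3, 4}
Collecting zeros: affine points = {(1, 2), (1, 5), (3, 2), (3, 5), (5, 3), (5, 4), (6, 3), (6, 4)}.
Total count |C(F_7)_aff| = 8.


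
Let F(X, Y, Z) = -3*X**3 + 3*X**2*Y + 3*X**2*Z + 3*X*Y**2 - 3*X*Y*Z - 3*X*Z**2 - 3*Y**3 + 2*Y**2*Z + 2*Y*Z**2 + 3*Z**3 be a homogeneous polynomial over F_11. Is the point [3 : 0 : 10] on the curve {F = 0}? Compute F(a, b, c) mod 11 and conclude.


F(3,0,10) ≡ 1 (mod 11); P is NOT on the curve.

Evaluate F(3, 0, 10) term-by-term (mod 11).
  -3*X**3 ↦ -3·27·1·1 = -81
  3*X**2*Y ↦ 3·9·0·1 = 0
  3*X**2*Z ↦ 3·9·1·10 = 270
  3*X*Y**2 ↦ 3·3·0·1 = 0
  -3*X*Y*Z ↦ -3·3·0·10 = 0
  -3*X*Z**2 ↦ -3·3·1·100 = -900
  -3*Y**3 ↦ -3·1·0·1 = 0
  2*Y**2*Z ↦ 2·1·0·10 = 0
  2*Y*Z**2 ↦ 2·1·0·100 = 0
  3*Z**3 ↦ 3·1·1·1000 = 3000
Sum: F(3, 0, 10) = (-81) + (0) + (270) + (0) + (0) + (-900) + (0) + (0) + (0) + (3000) = 2289.
Reducing mod 11: 2289 ≡ 1 (mod 11).
Since F(a, b, c) ≡ 1 ≠ 0 (mod 11), P does NOT lie on the curve.


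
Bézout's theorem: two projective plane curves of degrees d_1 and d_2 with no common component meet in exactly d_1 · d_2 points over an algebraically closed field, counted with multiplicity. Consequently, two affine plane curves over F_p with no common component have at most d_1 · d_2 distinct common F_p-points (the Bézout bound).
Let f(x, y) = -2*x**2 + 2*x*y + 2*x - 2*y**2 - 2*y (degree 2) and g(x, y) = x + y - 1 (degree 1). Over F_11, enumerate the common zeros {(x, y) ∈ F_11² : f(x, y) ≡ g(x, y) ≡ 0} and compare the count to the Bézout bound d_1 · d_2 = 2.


Common zeros: {(1, 0), (8, 4)}; count = 2; Bézout bound = 2.

deg(f) = 2, deg(g) = 1, so Bézout bound = 2.
Scan x ∈ F_11. For each x, list the y ∈ F_11 with f(x, y) ≡ 0 and those with g(x, y) ≡ 0 (mod 11); the common zeros in that column are the intersection.
  x = 0: f ≡ 0 at y ∈ {0, 10}; g ≡ 0 at y ∈ {1}; common: ∅.
  x = 1: f ≡ 0 at y ∈ {0}; g ≡ 0 at y ∈ {0}; common: {0}.
  x = 2: f ≡ 0 at y ∈ {5, 7}; g ≡ 0 at y ∈ {10}; common: ∅.
  x = 3: f ≡ 0 at y ∈ ∅; g ≡ 0 at y ∈ {9}; common: ∅.
  x = 4: f ≡ 0 at y ∈ {5, 9}; g ≡ 0 at y ∈ {8}; common: ∅.
  x = 5: f ≡ 0 at y ∈ ∅; g ≡ 0 at y ∈ {7}; common: ∅.
  x = 6: f ≡ 0 at y ∈ {7, 9}; g ≡ 0 at y ∈ {6}; common: ∅.
  x = 7: f ≡ 0 at y ∈ {3}; g ≡ 0 at y ∈ {5}; common: ∅.
  x = 8: f ≡ 0 at y ∈ {3, 4}; g ≡ 0 at y ∈ {4}; common: {4}.
  x = 9: f ≡ 0 at y ∈ ∅; g ≡ 0 at y ∈ {3}; common: ∅.
  x = 10: f ≡ 0 at y ∈ ∅; g ≡ 0 at y ∈ {2}; common: ∅.
Collecting: common zeros = {(1, 0), (8, 4)}, so the count is 2.
Comparison with the Bézout bound: 2 ≤ 2 = deg(f)·deg(g), as expected for curves with no common component (the bound is attained).


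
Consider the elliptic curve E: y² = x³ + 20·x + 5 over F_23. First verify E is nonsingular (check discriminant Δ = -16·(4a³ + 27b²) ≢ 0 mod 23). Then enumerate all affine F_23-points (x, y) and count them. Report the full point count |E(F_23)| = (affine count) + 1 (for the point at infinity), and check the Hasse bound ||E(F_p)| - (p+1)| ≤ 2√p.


Affine points = {(1, 7), (1, 16), (3, 0), (5, 0), (10, 3), (10, 20), (12, 8), (12, 15), (13, 1), (13, 22), (14, 4), (14, 19), (15, 0), (21, 7), (21, 16)}; affine count = 15; |E(F_23)| = 16.

Discriminant check: Δ ∝ 4a³ + 27b² = 4·20³ + 27·5² = 4·8000 + 27·25 ≡ 15 (mod 23). Nonzero ⇒ E is nonsingular.
For each x ∈ F_23, compute rhs = x³ + 20·x + 5 mod 23, then count y ∈ F_23 with y² ≡ rhs.
  x = 0: rhs = 5, matching y values: none (0 points).
  x = 1: rhs = 3, matching y values: 7, 16 (2 points).
  x = 2: rhs = 7, matching y values: none (0 points).
  x = 3: rhs = 0, matching y values: 0 (1 points).
  x = 4: rhs = 11, matching y values: none (0 points).
  x = 5: rhs = 0, matching y values: 0 (1 points).
  x = 6: rhs = 19, matching y values: none (0 points).
  x = 7: rhs = 5, matching y values: none (0 points).
  x = 8: rhs = 10, matching y values: none (0 points).
  x = 9: rhs = 17, matching y values: none (0 points).
  x = 10: rhs = 9, matching y values: 3, 20 (2 points).
  x = 11: rhs = 15, matching y values: none (0 points).
  x = 12: rhs = 18, matching y values: 8, 15 (2 points).
  x = 13: rhs = 1, matching y values: 1, 22 (2 points).
  x = 14: rhs = 16, matching y values: 4, 19 (2 points).
  x = 15: rhs = 0, matching y values: 0 (1 points).
  x = 16: rhs = 5, matching y values: none (0 points).
  x = 17: rhs = 14, matching y values: none (0 points).
  x = 18: rhs = 10, matching y values: none (0 points).
  x = 19: rhs = 22, matching y values: none (0 points).
  x = 20: rhs = 10, matching y values: none (0 points).
  x = 21: rhs = 3, matching y values: 7, 16 (2 points).
  x = 22: rhs = 7, matching y values: none (0 points).
Total affine count: 15.
Full point count |E(F_23)| = 15 + 1 = 16.
Hasse bound: |16 − (23+1)| = |-8| = 8 ≤ 2√23 ≈ 9.5917 ✓.


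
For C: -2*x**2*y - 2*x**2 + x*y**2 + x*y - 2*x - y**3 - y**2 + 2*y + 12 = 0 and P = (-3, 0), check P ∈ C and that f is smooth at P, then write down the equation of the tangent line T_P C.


Tangent line at P: 10*x - 19*y + 30 = 0.

Step 1: f(-3, 0) = 0, so P lies on C.
Step 2: partial derivatives
  f_x(x, y) = -4*x*y - 4*x + y**2 + y - 2, f_y(x, y) = -2*x**2 + 2*x*y + x - 3*y**2 - 2*y + 2.
  f_x(P) = 10, f_y(P) = -19 (gradient nonzero, so P is smooth).
Step 3: tangent line at P: 10·(x − -3) + -19·(y − 0) = 0.
Expanding: 10*x - 19*y + 30 = 0.


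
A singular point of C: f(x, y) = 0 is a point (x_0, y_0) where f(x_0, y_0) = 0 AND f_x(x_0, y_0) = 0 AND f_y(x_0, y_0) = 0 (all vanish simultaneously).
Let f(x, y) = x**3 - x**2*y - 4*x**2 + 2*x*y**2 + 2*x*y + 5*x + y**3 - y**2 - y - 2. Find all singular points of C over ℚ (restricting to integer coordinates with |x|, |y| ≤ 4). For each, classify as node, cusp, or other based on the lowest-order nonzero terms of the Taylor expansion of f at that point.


Singular points: {(1, 0)}; classification: node.

Compute partial derivatives:
  f_x = 3*x**2 - 2*x*y - 8*x + 2*y**2 + 2*y + 5.
  f_y = -x**2 + 4*x*y + 2*x + 3*y**2 - 2*y - 1.
Scan x_0 ∈ {−4, ..., 4}. For each x_0, f_y(x_0, y) is a polynomial in y; find its integer roots y ∈ {−4, ..., 4}, then test f_x and f at those candidates.
  x = -4: f_y(-4, y) = 3*y**2 - 18*y - 25; no integer root y with |y| ≤ 4.
  x = -3: f_y(-3, y) = 3*y**2 - 14*y - 16; no integer root y with |y| ≤ 4.
  x = -2: f_y(-2, y) = 3*y**2 - 10*y - 9; no integer root y with |y| ≤ 4.
  x = -1: f_y(-1, y) = 3*y**2 - 6*y - 4; no integer root y with |y| ≤ 4.
  x = 0: f_y(0, y) = 3*y**2 - 2*y - 1; vanishes at y ∈ {1}. (0, 1): f_x = 9 ≠ 0.
  x = 1: f_y(1, y) = 3*y**2 + 2*y; vanishes at y ∈ {0}. (1, 0): f_x = 0, f = 0 — SINGULAR.
  x = 2: f_y(2, y) = 3*y**2 + 6*y - 1; no integer root y with |y| ≤ 4.
  x = 3: f_y(3, y) = 3*y**2 + 10*y - 4; no integer root y with |y| ≤ 4.
  x = 4: f_y(4, y) = 3*y**2 + 14*y - 9; no integer root y with |y| ≤ 4.
Only singular point on the grid: (1, 0).
Classify: substitute x = 1 + u, y = 0 + v and expand: f = u**3 - u**2*v - u**2 + 2*u*v**2 + v**3 + v**2.
No constant or linear terms (consistent with a singular point). Quadratic part: -u**2 + v**2. Cubic part: u**3 - u**2*v + 2*u*v**2 + v**3.
The quadratic part v**2 - u**2 = (v − u)(v + u) splits into two distinct linear factors, so there are two distinct tangent lines y − 0 = ±(x − 1) — this is a node (ordinary double point).
Classification: node.


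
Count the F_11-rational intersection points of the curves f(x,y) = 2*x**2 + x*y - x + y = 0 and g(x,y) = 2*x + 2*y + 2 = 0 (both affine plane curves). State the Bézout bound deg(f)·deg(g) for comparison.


Common zeros: ∅; count = 0; Bézout bound = 2.

deg(f) = 2, deg(g) = 1, so Bézout bound = 2.
Scan x ∈ F_11. For each x, list the y ∈ F_11 with f(x, y) ≡ 0 and those with g(x, y) ≡ 0 (mod 11); the common zeros in that column are the intersection.
  x = 0: f ≡ 0 at y ∈ {0}; g ≡ 0 at y ∈ {10}; common: ∅.
  x = 1: f ≡ 0 at y ∈ {5}; g ≡ 0 at y ∈ {9}; common: ∅.
  x = 2: f ≡ 0 at y ∈ {9}; g ≡ 0 at y ∈ {8}; common: ∅.
  x = 3: f ≡ 0 at y ∈ {10}; g ≡ 0 at y ∈ {7}; common: ∅.
  x = 4: f ≡ 0 at y ∈ {1}; g ≡ 0 at y ∈ {6}; common: ∅.
  x = 5: f ≡ 0 at y ∈ {9}; g ≡ 0 at y ∈ {5}; common: ∅.
  x = 6: f ≡ 0 at y ∈ {0}; g ≡ 0 at y ∈ {4}; common: ∅.
  x = 7: f ≡ 0 at y ∈ {1}; g ≡ 0 at y ∈ {3}; common: ∅.
  x = 8: f ≡ 0 at y ∈ {5}; g ≡ 0 at y ∈ {2}; common: ∅.
  x = 9: f ≡ 0 at y ∈ {10}; g ≡ 0 at y ∈ {1}; common: ∅.
  x = 10: f ≡ 0 at y ∈ ∅; g ≡ 0 at y ∈ {0}; common: ∅.
Collecting: common zeros = ∅, so the count is 0.
Comparison with the Bézout bound: 0 ≤ 2 = deg(f)·deg(g), as expected for curves with no common component (the affine F_11-count falls short of the bound because intersections may lie at infinity, over extension fields, or carry multiplicity).


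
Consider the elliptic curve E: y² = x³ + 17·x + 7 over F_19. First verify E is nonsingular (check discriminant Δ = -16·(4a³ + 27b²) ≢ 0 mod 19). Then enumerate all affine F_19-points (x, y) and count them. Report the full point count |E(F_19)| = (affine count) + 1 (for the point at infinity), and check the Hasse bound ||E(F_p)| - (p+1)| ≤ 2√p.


Affine points = {(0, 8), (0, 11), (1, 5), (1, 14), (2, 7), (2, 12), (3, 3), (3, 16), (4, 5), (4, 14), (8, 3), (8, 16), (11, 9), (11, 10), (12, 1), (12, 18), (14, 5), (14, 14), (16, 9), (16, 10)}; affine count = 20; |E(F_19)| = 21.

Discriminant check: Δ ∝ 4a³ + 27b² = 4·17³ + 27·7² = 4·4913 + 27·49 ≡ 18 (mod 19). Nonzero ⇒ E is nonsingular.
For each x ∈ F_19, compute rhs = x³ + 17·x + 7 mod 19, then count y ∈ F_19 with y² ≡ rhs.
  x = 0: rhs = 7, matching y values: 8, 11 (2 points).
  x = 1: rhs = 6, matching y values: 5, 14 (2 points).
  x = 2: rhs = 11, matching y values: 7, 12 (2 points).
  x = 3: rhs = 9, matching y values: 3, 16 (2 points).
  x = 4: rhs = 6, matching y values: 5, 14 (2 points).
  x = 5: rhs = 8, matching y values: none (0 points).
  x = 6: rhs = 2, matching y values: none (0 points).
  x = 7: rhs = 13, matching y values: none (0 points).
  x = 8: rhs = 9, matching y values: 3, 16 (2 points).
  x = 9: rhs = 15, matching y values: none (0 points).
  x = 10: rhs = 18, matching y values: none (0 points).
  x = 11: rhs = 5, matching y values: 9, 10 (2 points).
  x = 12: rhs = 1, matching y values: 1, 18 (2 points).
  x = 13: rhs = 12, matching y values: none (0 points).
  x = 14: rhs = 6, matching y values: 5, 14 (2 points).
  x = 15: rhs = 8, matching y values: none (0 points).
  x = 16: rhs = 5, matching y values: 9, 10 (2 points).
  x = 17: rhs = 3, matching y values: none (0 points).
  x = 18: rhs = 8, matching y values: none (0 points).
Total affine count: 20.
Full point count |E(F_19)| = 20 + 1 = 21.
Hasse bound: |21 − (19+1)| = |1| = 1 ≤ 2√19 ≈ 8.7178 ✓.


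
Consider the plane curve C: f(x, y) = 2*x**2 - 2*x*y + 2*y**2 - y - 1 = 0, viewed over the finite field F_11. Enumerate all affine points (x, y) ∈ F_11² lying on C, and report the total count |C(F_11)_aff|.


Affine F_11-points: {(0, 1), (0, 5), (1, 1), (1, 6), (3, 2), (3, 7), (4, 3), (4, 7), (5, 5), (5, 6), (10, 2), (10, 3)}; count = 12.

For each of the 121 pairs (x, y) ∈ F_11², evaluate f(x, y) mod 11. Record the zeros.
  x = 0: [0↦10, 1↦0, 2↦5, 3↦3, 4↦5, 5↦0, 6↦10, 7↦2, 8↦9, 9↦9, 10↦2]  zeros at y ∈ {1, 5}
  x = 1: [0↦1, 1↦0, 2↦3, 3↦10, 4↦10, 5↦3, 6↦0, 7↦1, 8↦6, 9↦4, 10↦6]  zeros at y ∈ {1, 6}
  x = 2: [0↦7, 1↦4, 2↦5, 3↦10, 4↦8, 5↦10, 6↦5, 7↦4, 8↦7, 9↦3, 10↦3]  zeros at y ∈ ∅
  x = 3: [0↦6, 1↦1, 2↦0, 3↦3, 4↦10, 5↦10, 6↦3, 7↦0, 8↦1, 9↦6, 10↦4]  zeros at y ∈ {2, 7}
  x = 4: [0↦9, 1↦2, 2↦10, 3↦0, 4↦5, 5↦3, 6↦5, 7↦0, 8↦10, 9↦2, 10↦9]  zeros at y ∈ {3, 7}
  x = 5: [0↦5, 1↦7, 2↦2, 3↦1, 4↦4, 5↦0, 6↦0, 7↦4, 8↦1, 9↦2, 10↦7]  zeros at y ∈ {5, 6}
  x = 6: [0↦5, 1↦5, 2↦9, 3↦6, 4↦7, 5↦1, 6↦10, 7↦1, 8↦7, 9↦6, 10↦9]  zeros at y ∈ ∅
  x = 7: [0↦9, 1↦7, 2↦9, 3↦4, 4↦3, 5↦6, 6↦2, 7↦2, 8↦6, 9↦3, 10↦4]  zeros at y ∈ ∅
  x = 8: [0↦6, 1↦2, 2↦2, 3↦6, 4↦3, 5↦4, 6↦9, 7↦7, 8↦9, 9↦4, 10↦3]  zeros at y ∈ ∅
  x = 9: [0↦7, 1↦1, 2↦10, 3↦1, 4↦7, 5↦6, 6↦9, 7↦5, 8↦5, 9↦9, 10↦6]  zeros at y ∈ ∅
  x = 10: [0↦1, 1↦4, 2↦0, 3↦0, 4↦4, 5↦1, 6↦2, 7↦7, 8↦5, 9↦7, 10↦2]  zeros at y ∈ {2, 3}
Collecting zeros: affine points = {(0, 1), (0, 5), (1, 1), (1, 6), (3, 2), (3, 7), (4, 3), (4, 7), (5, 5), (5, 6), (10, 2), (10, 3)}.
Total count |C(F_11)_aff| = 12.


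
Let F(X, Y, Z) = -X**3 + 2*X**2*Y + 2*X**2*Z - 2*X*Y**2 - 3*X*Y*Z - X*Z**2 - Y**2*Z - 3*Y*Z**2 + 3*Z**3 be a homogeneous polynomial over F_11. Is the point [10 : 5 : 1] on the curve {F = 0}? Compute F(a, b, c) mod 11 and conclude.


F(10,5,1) ≡ 9 (mod 11); P is NOT on the curve.

Evaluate F(10, 5, 1) term-by-term (mod 11).
  -X**3 ↦ -1·1000·1·1 = -1000
  2*X**2*Y ↦ 2·100·5·1 = 1000
  2*X**2*Z ↦ 2·100·1·1 = 200
  -2*X*Y**2 ↦ -2·10·25·1 = -500
  -3*X*Y*Z ↦ -3·10·5·1 = -150
  -X*Z**2 ↦ -1·10·1·1 = -10
  -Y**2*Z ↦ -1·1·25·1 = -25
  -3*Y*Z**2 ↦ -3·1·5·1 = -15
  3*Z**3 ↦ 3·1·1·1 = 3
Sum: F(10, 5, 1) = (-1000) + (1000) + (200) + (-500) + (-150) + (-10) + (-25) + (-15) + (3) = -497.
Reducing mod 11: -497 ≡ 9 (mod 11).
Since F(a, b, c) ≡ 9 ≠ 0 (mod 11), P does NOT lie on the curve.


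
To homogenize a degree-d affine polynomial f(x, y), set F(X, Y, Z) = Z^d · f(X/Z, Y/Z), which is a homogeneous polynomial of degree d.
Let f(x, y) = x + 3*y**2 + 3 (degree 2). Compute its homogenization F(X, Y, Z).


F(X, Y, Z) = X*Z + 3*Y**2 + 3*Z**2

deg(f) = 2.
Substitute x = X/Z, y = Y/Z into f, then multiply by Z^2.
  monomial 1·x^1·y^0 ↦ 1·X^1·Y^0·Z^1.
  monomial 3·x^0·y^2 ↦ 3·X^0·Y^2·Z^0.
  monomial 3·x^0·y^0 ↦ 3·X^0·Y^0·Z^2.
Collecting: F(X, Y, Z) = X*Z + 3*Y**2 + 3*Z**2.


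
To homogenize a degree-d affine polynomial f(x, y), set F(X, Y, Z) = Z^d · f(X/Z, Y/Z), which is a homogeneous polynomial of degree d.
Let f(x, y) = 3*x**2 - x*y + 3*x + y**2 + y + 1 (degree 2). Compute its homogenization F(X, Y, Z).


F(X, Y, Z) = 3*X**2 - X*Y + 3*X*Z + Y**2 + Y*Z + Z**2

deg(f) = 2.
Substitute x = X/Z, y = Y/Z into f, then multiply by Z^2.
  monomial 3·x^2·y^0 ↦ 3·X^2·Y^0·Z^0.
  monomial -1·x^1·y^1 ↦ -1·X^1·Y^1·Z^0.
  monomial 3·x^1·y^0 ↦ 3·X^1·Y^0·Z^1.
  monomial 1·x^0·y^2 ↦ 1·X^0·Y^2·Z^0.
  monomial 1·x^0·y^1 ↦ 1·X^0·Y^1·Z^1.
  monomial 1·x^0·y^0 ↦ 1·X^0·Y^0·Z^2.
Collecting: F(X, Y, Z) = 3*X**2 - X*Y + 3*X*Z + Y**2 + Y*Z + Z**2.


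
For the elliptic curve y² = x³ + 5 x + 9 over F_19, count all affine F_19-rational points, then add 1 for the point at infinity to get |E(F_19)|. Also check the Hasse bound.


Affine points = {(0, 3), (0, 16), (4, 6), (4, 13), (5, 8), (5, 11), (7, 8), (7, 11), (9, 2), (9, 17), (12, 7), (12, 12), (14, 7), (14, 12), (15, 1), (15, 18), (16, 9), (16, 10)}; affine count = 18; |E(F_19)| = 19.

Discriminant check: Δ ∝ 4a³ + 27b² = 4·5³ + 27·9² = 4·125 + 27·81 ≡ 8 (mod 19). Nonzero ⇒ E is nonsingular.
For each x ∈ F_19, compute rhs = x³ + 5·x + 9 mod 19, then count y ∈ F_19 with y² ≡ rhs.
  x = 0: rhs = 9, matching y values: 3, 16 (2 points).
  x = 1: rhs = 15, matching y values: none (0 points).
  x = 2: rhs = 8, matching y values: none (0 points).
  x = 3: rhs = 13, matching y values: none (0 points).
  x = 4: rhs = 17, matching y values: 6, 13 (2 points).
  x = 5: rhs = 7, matching y values: 8, 11 (2 points).
  x = 6: rhs = 8, matching y values: none (0 points).
  x = 7: rhs = 7, matching y values: 8, 11 (2 points).
  x = 8: rhs = 10, matching y values: none (0 points).
  x = 9: rhs = 4, matching y values: 2, 17 (2 points).
  x = 10: rhs = 14, matching y values: none (0 points).
  x = 11: rhs = 8, matching y values: none (0 points).
  x = 12: rhs = 11, matching y values: 7, 12 (2 points).
  x = 13: rhs = 10, matching y values: none (0 points).
  x = 14: rhs = 11, matching y values: 7, 12 (2 points).
  x = 15: rhs = 1, matching y values: 1, 18 (2 points).
  x = 16: rhs = 5, matching y values: 9, 10 (2 points).
  x = 17: rhs = 10, matching y values: none (0 points).
  x = 18: rhs = 3, matching y values: none (0 points).
Total affine count: 18.
Full point count |E(F_19)| = 18 + 1 = 19.
Hasse bound: |19 − (19+1)| = |-1| = 1 ≤ 2√19 ≈ 8.7178 ✓.


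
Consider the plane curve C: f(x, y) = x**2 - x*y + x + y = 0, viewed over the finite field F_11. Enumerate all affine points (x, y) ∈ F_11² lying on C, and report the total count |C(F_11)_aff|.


Affine F_11-points: {(0, 0), (2, 6), (3, 6), (4, 3), (5, 2), (6, 4), (7, 2), (8, 4), (9, 3), (10, 0)}; count = 10.

For each of the 121 pairs (x, y) ∈ F_11², evaluate f(x, y) mod 11. Record the zeros.
  x = 0: [0↦0, 1↦1, 2↦2, 3↦3, 4↦4, 5↦5, 6↦6, 7↦7, 8↦8, 9↦9, 10↦10]  zeros at y ∈ {0}
  x = 1: [0↦2, 1↦2, 2↦2, 3↦2, 4↦2, 5↦2, 6↦2, 7↦2, 8↦2, 9↦2, 10↦2]  zeros at y ∈ ∅
  x = 2: [0↦6, 1↦5, 2↦4, 3↦3, 4↦2, 5↦1, 6↦0, 7↦10, 8↦9, 9↦8, 10↦7]  zeros at y ∈ {6}
  x = 3: [0↦1, 1↦10, 2↦8, 3↦6, 4↦4, 5↦2, 6↦0, 7↦9, 8↦7, 9↦5, 10↦3]  zeros at y ∈ {6}
  x = 4: [0↦9, 1↦6, 2↦3, 3↦0, 4↦8, 5↦5, 6↦2, 7↦10, 8↦7, 9↦4, 10↦1]  zeros at y ∈ {3}
  x = 5: [0↦8, 1↦4, 2↦0, 3↦7, 4↦3, 5↦10, 6↦6, 7↦2, 8↦9, 9↦5, 10↦1]  zeros at y ∈ {2}
  x = 6: [0↦9, 1↦4, 2↦10, 3↦5, 4↦0, 5↦6, 6↦1, 7↦7, 8↦2, 9↦8, 10↦3]  zeros at y ∈ {4}
  x = 7: [0↦1, 1↦6, 2↦0, 3↦5, 4↦10, 5↦4, 6↦9, 7↦3, 8↦8, 9↦2, 10↦7]  zeros at y ∈ {2}
  x = 8: [0↦6, 1↦10, 2↦3, 3↦7, 4↦0, 5↦4, 6↦8, 7↦1, 8↦5, 9↦9, 10↦2]  zeros at y ∈ {4}
  x = 9: [0↦2, 1↦5, 2↦8, 3↦0, 4↦3, 5↦6, 6↦9, 7↦1, 8↦4, 9↦7, 10↦10]  zeros at y ∈ {3}
  x = 10: [0↦0, 1↦2, 2↦4, 3↦6, 4↦8, 5↦10, 6↦1, 7↦3, 8↦5, 9↦7, 10↦9]  zeros at y ∈ {0}
Collecting zeros: affine points = {(0, 0), (2, 6), (3, 6), (4, 3), (5, 2), (6, 4), (7, 2), (8, 4), (9, 3), (10, 0)}.
Total count |C(F_11)_aff| = 10.


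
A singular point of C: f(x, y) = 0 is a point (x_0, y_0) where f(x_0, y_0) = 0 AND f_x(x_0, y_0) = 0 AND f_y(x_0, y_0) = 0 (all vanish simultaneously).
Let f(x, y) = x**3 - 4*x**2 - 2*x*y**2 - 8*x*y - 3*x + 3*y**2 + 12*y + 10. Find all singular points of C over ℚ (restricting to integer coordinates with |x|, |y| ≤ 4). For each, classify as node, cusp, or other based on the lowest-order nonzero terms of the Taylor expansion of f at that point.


Singular points: {(1, -2)}; classification: node.

Compute partial derivatives:
  f_x = 3*x**2 - 8*x - 2*y**2 - 8*y - 3.
  f_y = -4*x*y - 8*x + 6*y + 12.
Scan x_0 ∈ {−4, ..., 4}. For each x_0, f_y(x_0, y) is a polynomial in y; find its integer roots y ∈ {−4, ..., 4}, then test f_x and f at those candidates.
  x = -4: f_y(-4, y) = 22*y + 44; vanishes at y ∈ {-2}. (-4, -2): f_x = 85 ≠ 0.
  x = -3: f_y(-3, y) = 18*y + 36; vanishes at y ∈ {-2}. (-3, -2): f_x = 56 ≠ 0.
  x = -2: f_y(-2, y) = 14*y + 28; vanishes at y ∈ {-2}. (-2, -2): f_x = 33 ≠ 0.
  x = -1: f_y(-1, y) = 10*y + 20; vanishes at y ∈ {-2}. (-1, -2): f_x = 16 ≠ 0.
  x = 0: f_y(0, y) = 6*y + 12; vanishes at y ∈ {-2}. (0, -2): f_x = 5 ≠ 0.
  x = 1: f_y(1, y) = 2*y + 4; vanishes at y ∈ {-2}. (1, -2): f_x = 0, f = 0 — SINGULAR.
  x = 2: f_y(2, y) = -2*y - 4; vanishes at y ∈ {-2}. (2, -2): f_x = 1 ≠ 0.
  x = 3: f_y(3, y) = -6*y - 12; vanishes at y ∈ {-2}. (3, -2): f_x = 8 ≠ 0.
  x = 4: f_y(4, y) = -10*y - 20; vanishes at y ∈ {-2}. (4, -2): f_x = 21 ≠ 0.
Only singular point on the grid: (1, -2).
Classify: substitute x = 1 + u, y = -2 + v and expand: f = u**3 - u**2 - 2*u*v**2 + v**2.
No constant or linear terms (consistent with a singular point). Quadratic part: -u**2 + v**2. Cubic part: u**3 - 2*u*v**2.
The quadratic part v**2 - u**2 = (v − u)(v + u) splits into two distinct linear factors, so there are two distinct tangent lines y − -2 = ±(x − 1) — this is a node (ordinary double point).
Classification: node.


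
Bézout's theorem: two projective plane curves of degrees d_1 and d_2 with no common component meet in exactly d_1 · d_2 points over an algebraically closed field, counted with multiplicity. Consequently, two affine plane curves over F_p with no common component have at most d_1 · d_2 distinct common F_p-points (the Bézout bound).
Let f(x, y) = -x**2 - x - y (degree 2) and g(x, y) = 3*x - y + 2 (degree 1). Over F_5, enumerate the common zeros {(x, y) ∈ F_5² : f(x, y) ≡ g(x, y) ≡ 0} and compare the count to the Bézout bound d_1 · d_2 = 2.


Common zeros: ∅; count = 0; Bézout bound = 2.

deg(f) = 2, deg(g) = 1, so Bézout bound = 2.
Scan x ∈ F_5. For each x, list the y ∈ F_5 with f(x, y) ≡ 0 and those with g(x, y) ≡ 0 (mod 5); the common zeros in that column are the intersection.
  x = 0: f ≡ 0 at y ∈ {0}; g ≡ 0 at y ∈ {2}; common: ∅.
  x = 1: f ≡ 0 at y ∈ {3}; g ≡ 0 at y ∈ {0}; common: ∅.
  x = 2: f ≡ 0 at y ∈ {4}; g ≡ 0 at y ∈ {3}; common: ∅.
  x = 3: f ≡ 0 at y ∈ {3}; g ≡ 0 at y ∈ {1}; common: ∅.
  x = 4: f ≡ 0 at y ∈ {0}; g ≡ 0 at y ∈ {4}; common: ∅.
Collecting: common zeros = ∅, so the count is 0.
Comparison with the Bézout bound: 0 ≤ 2 = deg(f)·deg(g), as expected for curves with no common component (the affine F_5-count falls short of the bound because intersections may lie at infinity, over extension fields, or carry multiplicity).


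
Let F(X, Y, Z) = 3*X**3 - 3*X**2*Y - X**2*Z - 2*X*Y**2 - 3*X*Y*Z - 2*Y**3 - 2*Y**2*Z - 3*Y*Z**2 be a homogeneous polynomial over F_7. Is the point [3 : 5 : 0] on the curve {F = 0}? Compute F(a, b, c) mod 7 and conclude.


F(3,5,0) ≡ 1 (mod 7); P is NOT on the curve.

Evaluate F(3, 5, 0) term-by-term (mod 7).
  3*X**3 ↦ 3·27·1·1 = 81
  -3*X**2*Y ↦ -3·9·5·1 = -135
  -X**2*Z ↦ -1·9·1·0 = 0
  -2*X*Y**2 ↦ -2·3·25·1 = -150
  -3*X*Y*Z ↦ -3·3·5·0 = 0
  -2*Y**3 ↦ -2·1·125·1 = -250
  -2*Y**2*Z ↦ -2·1·25·0 = 0
  -3*Y*Z**2 ↦ -3·1·5·0 = 0
Sum: F(3, 5, 0) = (81) + (-135) + (0) + (-150) + (0) + (-250) + (0) + (0) = -454.
Reducing mod 7: -454 ≡ 1 (mod 7).
Since F(a, b, c) ≡ 1 ≠ 0 (mod 7), P does NOT lie on the curve.
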